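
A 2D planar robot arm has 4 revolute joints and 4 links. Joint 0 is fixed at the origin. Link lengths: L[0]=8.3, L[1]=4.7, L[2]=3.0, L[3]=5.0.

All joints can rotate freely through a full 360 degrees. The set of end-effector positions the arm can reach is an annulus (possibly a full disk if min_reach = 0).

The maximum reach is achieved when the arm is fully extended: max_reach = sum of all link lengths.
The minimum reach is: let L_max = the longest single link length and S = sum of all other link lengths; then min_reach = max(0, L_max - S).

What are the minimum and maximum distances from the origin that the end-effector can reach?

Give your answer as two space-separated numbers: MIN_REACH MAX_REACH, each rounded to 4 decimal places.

Link lengths: [8.3, 4.7, 3.0, 5.0]
max_reach = 8.3 + 4.7 + 3 + 5 = 21
L_max = max([8.3, 4.7, 3.0, 5.0]) = 8.3
S (sum of others) = 21 - 8.3 = 12.7
min_reach = max(0, 8.3 - 12.7) = max(0, -4.4) = 0

Answer: 0.0000 21.0000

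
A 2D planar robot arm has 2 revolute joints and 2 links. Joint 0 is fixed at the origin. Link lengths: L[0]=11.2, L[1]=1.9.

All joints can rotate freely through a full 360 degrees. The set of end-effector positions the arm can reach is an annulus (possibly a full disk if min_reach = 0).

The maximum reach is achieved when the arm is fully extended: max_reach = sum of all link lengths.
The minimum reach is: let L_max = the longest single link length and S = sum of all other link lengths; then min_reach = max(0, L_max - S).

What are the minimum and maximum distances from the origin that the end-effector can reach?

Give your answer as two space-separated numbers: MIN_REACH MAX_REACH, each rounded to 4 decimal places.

Answer: 9.3000 13.1000

Derivation:
Link lengths: [11.2, 1.9]
max_reach = 11.2 + 1.9 = 13.1
L_max = max([11.2, 1.9]) = 11.2
S (sum of others) = 13.1 - 11.2 = 1.9
min_reach = max(0, 11.2 - 1.9) = max(0, 9.3) = 9.3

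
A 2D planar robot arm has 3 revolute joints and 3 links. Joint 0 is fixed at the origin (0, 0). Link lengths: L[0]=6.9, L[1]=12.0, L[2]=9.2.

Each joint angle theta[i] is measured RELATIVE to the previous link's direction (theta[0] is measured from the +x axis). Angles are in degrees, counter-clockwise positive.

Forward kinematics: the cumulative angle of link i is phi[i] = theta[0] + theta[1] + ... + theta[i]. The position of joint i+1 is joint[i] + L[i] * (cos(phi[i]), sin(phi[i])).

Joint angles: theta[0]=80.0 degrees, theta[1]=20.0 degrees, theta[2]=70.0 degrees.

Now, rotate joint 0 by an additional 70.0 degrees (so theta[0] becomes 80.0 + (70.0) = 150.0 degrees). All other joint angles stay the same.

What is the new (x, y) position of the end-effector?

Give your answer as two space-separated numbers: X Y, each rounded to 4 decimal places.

joint[0] = (0.0000, 0.0000)  (base)
link 0: phi[0] = 150 = 150 deg
  cos(150 deg) = -0.8660, sin(150 deg) = 0.5000
  joint[1] = (0.0000, 0.0000) + 6.9 * (-0.8660, 0.5000) = (0.0000 + -5.9756, 0.0000 + 3.4500) = (-5.9756, 3.4500)
link 1: phi[1] = 150 + 20 = 170 deg
  cos(170 deg) = -0.9848, sin(170 deg) = 0.1736
  joint[2] = (-5.9756, 3.4500) + 12 * (-0.9848, 0.1736) = (-5.9756 + -11.8177, 3.4500 + 2.0838) = (-17.7933, 5.5338)
link 2: phi[2] = 150 + 20 + 70 = 240 deg
  cos(240 deg) = -0.5000, sin(240 deg) = -0.8660
  joint[3] = (-17.7933, 5.5338) + 9.2 * (-0.5000, -0.8660) = (-17.7933 + -4.6000, 5.5338 + -7.9674) = (-22.3933, -2.4337)
End effector: (-22.3933, -2.4337)

Answer: -22.3933 -2.4337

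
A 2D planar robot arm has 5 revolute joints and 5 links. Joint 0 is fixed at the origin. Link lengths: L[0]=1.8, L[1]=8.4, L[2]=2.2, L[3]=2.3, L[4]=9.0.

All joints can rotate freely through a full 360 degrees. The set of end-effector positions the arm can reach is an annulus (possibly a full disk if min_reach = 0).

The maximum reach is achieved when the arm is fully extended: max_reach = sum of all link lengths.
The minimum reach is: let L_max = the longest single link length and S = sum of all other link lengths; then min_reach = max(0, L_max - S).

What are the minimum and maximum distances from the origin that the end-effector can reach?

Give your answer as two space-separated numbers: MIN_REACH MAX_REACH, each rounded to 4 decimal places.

Link lengths: [1.8, 8.4, 2.2, 2.3, 9.0]
max_reach = 1.8 + 8.4 + 2.2 + 2.3 + 9 = 23.7
L_max = max([1.8, 8.4, 2.2, 2.3, 9.0]) = 9
S (sum of others) = 23.7 - 9 = 14.7
min_reach = max(0, 9 - 14.7) = max(0, -5.7) = 0

Answer: 0.0000 23.7000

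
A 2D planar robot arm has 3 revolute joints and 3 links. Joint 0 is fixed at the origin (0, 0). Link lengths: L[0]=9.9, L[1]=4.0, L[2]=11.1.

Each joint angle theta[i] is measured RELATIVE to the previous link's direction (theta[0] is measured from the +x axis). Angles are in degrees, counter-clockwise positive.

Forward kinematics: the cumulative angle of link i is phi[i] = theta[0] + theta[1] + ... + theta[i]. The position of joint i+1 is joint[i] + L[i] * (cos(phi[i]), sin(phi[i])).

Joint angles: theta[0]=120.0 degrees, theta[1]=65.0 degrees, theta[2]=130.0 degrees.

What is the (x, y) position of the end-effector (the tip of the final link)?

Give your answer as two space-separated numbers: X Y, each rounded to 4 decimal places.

Answer: -1.0859 0.3761

Derivation:
joint[0] = (0.0000, 0.0000)  (base)
link 0: phi[0] = 120 = 120 deg
  cos(120 deg) = -0.5000, sin(120 deg) = 0.8660
  joint[1] = (0.0000, 0.0000) + 9.9 * (-0.5000, 0.8660) = (0.0000 + -4.9500, 0.0000 + 8.5737) = (-4.9500, 8.5737)
link 1: phi[1] = 120 + 65 = 185 deg
  cos(185 deg) = -0.9962, sin(185 deg) = -0.0872
  joint[2] = (-4.9500, 8.5737) + 4 * (-0.9962, -0.0872) = (-4.9500 + -3.9848, 8.5737 + -0.3486) = (-8.9348, 8.2250)
link 2: phi[2] = 120 + 65 + 130 = 315 deg
  cos(315 deg) = 0.7071, sin(315 deg) = -0.7071
  joint[3] = (-8.9348, 8.2250) + 11.1 * (0.7071, -0.7071) = (-8.9348 + 7.8489, 8.2250 + -7.8489) = (-1.0859, 0.3761)
End effector: (-1.0859, 0.3761)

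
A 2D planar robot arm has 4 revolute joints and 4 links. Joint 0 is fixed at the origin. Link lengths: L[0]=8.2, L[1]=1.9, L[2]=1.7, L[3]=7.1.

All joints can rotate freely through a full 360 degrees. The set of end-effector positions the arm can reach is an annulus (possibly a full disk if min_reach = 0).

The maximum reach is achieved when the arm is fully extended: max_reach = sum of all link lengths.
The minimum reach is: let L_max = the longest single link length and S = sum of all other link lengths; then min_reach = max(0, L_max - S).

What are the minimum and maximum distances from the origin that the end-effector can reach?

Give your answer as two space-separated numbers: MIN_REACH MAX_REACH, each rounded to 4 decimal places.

Link lengths: [8.2, 1.9, 1.7, 7.1]
max_reach = 8.2 + 1.9 + 1.7 + 7.1 = 18.9
L_max = max([8.2, 1.9, 1.7, 7.1]) = 8.2
S (sum of others) = 18.9 - 8.2 = 10.7
min_reach = max(0, 8.2 - 10.7) = max(0, -2.5) = 0

Answer: 0.0000 18.9000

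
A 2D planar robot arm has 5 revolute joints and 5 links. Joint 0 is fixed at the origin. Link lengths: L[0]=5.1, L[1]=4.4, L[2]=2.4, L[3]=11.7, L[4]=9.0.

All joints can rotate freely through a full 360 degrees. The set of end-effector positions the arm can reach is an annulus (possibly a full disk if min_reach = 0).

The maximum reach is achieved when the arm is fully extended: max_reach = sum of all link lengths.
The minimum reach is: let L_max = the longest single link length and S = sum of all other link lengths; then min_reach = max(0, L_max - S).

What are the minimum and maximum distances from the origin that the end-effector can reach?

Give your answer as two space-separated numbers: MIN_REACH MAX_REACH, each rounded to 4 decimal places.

Link lengths: [5.1, 4.4, 2.4, 11.7, 9.0]
max_reach = 5.1 + 4.4 + 2.4 + 11.7 + 9 = 32.6
L_max = max([5.1, 4.4, 2.4, 11.7, 9.0]) = 11.7
S (sum of others) = 32.6 - 11.7 = 20.9
min_reach = max(0, 11.7 - 20.9) = max(0, -9.2) = 0

Answer: 0.0000 32.6000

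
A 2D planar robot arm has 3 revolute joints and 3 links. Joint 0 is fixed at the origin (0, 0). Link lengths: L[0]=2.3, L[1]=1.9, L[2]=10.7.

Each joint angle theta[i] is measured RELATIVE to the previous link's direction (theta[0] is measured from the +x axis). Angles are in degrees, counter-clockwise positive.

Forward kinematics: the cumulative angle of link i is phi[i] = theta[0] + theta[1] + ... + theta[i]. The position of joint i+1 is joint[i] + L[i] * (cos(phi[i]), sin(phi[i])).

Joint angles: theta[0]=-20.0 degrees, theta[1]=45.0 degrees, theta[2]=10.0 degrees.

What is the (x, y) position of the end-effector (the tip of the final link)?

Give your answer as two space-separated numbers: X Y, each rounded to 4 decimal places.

joint[0] = (0.0000, 0.0000)  (base)
link 0: phi[0] = -20 = -20 deg
  cos(-20 deg) = 0.9397, sin(-20 deg) = -0.3420
  joint[1] = (0.0000, 0.0000) + 2.3 * (0.9397, -0.3420) = (0.0000 + 2.1613, 0.0000 + -0.7866) = (2.1613, -0.7866)
link 1: phi[1] = -20 + 45 = 25 deg
  cos(25 deg) = 0.9063, sin(25 deg) = 0.4226
  joint[2] = (2.1613, -0.7866) + 1.9 * (0.9063, 0.4226) = (2.1613 + 1.7220, -0.7866 + 0.8030) = (3.8833, 0.0163)
link 2: phi[2] = -20 + 45 + 10 = 35 deg
  cos(35 deg) = 0.8192, sin(35 deg) = 0.5736
  joint[3] = (3.8833, 0.0163) + 10.7 * (0.8192, 0.5736) = (3.8833 + 8.7649, 0.0163 + 6.1373) = (12.6482, 6.1536)
End effector: (12.6482, 6.1536)

Answer: 12.6482 6.1536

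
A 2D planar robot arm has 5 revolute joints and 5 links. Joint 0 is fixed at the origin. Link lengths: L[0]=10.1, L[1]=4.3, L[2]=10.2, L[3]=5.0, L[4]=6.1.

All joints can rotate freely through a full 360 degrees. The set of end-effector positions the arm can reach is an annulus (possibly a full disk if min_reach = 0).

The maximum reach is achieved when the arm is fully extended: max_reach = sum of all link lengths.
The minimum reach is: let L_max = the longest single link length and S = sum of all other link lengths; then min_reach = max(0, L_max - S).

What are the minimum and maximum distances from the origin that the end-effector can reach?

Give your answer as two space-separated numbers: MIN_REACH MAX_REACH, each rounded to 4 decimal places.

Link lengths: [10.1, 4.3, 10.2, 5.0, 6.1]
max_reach = 10.1 + 4.3 + 10.2 + 5 + 6.1 = 35.7
L_max = max([10.1, 4.3, 10.2, 5.0, 6.1]) = 10.2
S (sum of others) = 35.7 - 10.2 = 25.5
min_reach = max(0, 10.2 - 25.5) = max(0, -15.3) = 0

Answer: 0.0000 35.7000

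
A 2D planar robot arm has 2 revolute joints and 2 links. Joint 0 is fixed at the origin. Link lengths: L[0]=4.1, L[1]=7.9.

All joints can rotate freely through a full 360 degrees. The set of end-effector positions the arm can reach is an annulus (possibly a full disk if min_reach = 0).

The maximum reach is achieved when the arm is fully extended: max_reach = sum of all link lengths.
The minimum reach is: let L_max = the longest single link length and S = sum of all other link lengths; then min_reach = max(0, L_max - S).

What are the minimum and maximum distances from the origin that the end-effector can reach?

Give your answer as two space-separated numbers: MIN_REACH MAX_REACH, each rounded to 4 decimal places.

Link lengths: [4.1, 7.9]
max_reach = 4.1 + 7.9 = 12
L_max = max([4.1, 7.9]) = 7.9
S (sum of others) = 12 - 7.9 = 4.1
min_reach = max(0, 7.9 - 4.1) = max(0, 3.8) = 3.8

Answer: 3.8000 12.0000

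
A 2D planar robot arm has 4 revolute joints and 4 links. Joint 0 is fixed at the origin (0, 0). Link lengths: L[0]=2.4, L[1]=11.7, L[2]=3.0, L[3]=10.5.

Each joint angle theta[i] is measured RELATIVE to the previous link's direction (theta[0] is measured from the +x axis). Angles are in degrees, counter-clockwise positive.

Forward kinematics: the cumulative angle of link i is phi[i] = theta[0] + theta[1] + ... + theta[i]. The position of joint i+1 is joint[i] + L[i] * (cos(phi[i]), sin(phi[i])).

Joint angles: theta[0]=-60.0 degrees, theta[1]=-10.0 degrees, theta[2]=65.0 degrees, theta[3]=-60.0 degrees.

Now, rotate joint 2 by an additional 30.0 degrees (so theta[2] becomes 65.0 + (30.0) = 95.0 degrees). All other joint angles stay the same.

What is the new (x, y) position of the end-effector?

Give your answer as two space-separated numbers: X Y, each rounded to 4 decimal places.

joint[0] = (0.0000, 0.0000)  (base)
link 0: phi[0] = -60 = -60 deg
  cos(-60 deg) = 0.5000, sin(-60 deg) = -0.8660
  joint[1] = (0.0000, 0.0000) + 2.4 * (0.5000, -0.8660) = (0.0000 + 1.2000, 0.0000 + -2.0785) = (1.2000, -2.0785)
link 1: phi[1] = -60 + -10 = -70 deg
  cos(-70 deg) = 0.3420, sin(-70 deg) = -0.9397
  joint[2] = (1.2000, -2.0785) + 11.7 * (0.3420, -0.9397) = (1.2000 + 4.0016, -2.0785 + -10.9944) = (5.2016, -13.0729)
link 2: phi[2] = -60 + -10 + 95 = 25 deg
  cos(25 deg) = 0.9063, sin(25 deg) = 0.4226
  joint[3] = (5.2016, -13.0729) + 3 * (0.9063, 0.4226) = (5.2016 + 2.7189, -13.0729 + 1.2679) = (7.9206, -11.8050)
link 3: phi[3] = -60 + -10 + 95 + -60 = -35 deg
  cos(-35 deg) = 0.8192, sin(-35 deg) = -0.5736
  joint[4] = (7.9206, -11.8050) + 10.5 * (0.8192, -0.5736) = (7.9206 + 8.6011, -11.8050 + -6.0226) = (16.5217, -17.8276)
End effector: (16.5217, -17.8276)

Answer: 16.5217 -17.8276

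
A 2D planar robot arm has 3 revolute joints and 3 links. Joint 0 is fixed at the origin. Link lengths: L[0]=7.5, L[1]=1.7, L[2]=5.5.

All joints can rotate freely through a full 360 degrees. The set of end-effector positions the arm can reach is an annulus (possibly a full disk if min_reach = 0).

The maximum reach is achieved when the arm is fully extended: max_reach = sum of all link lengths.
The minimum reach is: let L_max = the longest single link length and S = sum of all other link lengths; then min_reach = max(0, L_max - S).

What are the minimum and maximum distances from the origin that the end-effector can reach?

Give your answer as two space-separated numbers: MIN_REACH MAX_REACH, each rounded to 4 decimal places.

Link lengths: [7.5, 1.7, 5.5]
max_reach = 7.5 + 1.7 + 5.5 = 14.7
L_max = max([7.5, 1.7, 5.5]) = 7.5
S (sum of others) = 14.7 - 7.5 = 7.2
min_reach = max(0, 7.5 - 7.2) = max(0, 0.3) = 0.3

Answer: 0.3000 14.7000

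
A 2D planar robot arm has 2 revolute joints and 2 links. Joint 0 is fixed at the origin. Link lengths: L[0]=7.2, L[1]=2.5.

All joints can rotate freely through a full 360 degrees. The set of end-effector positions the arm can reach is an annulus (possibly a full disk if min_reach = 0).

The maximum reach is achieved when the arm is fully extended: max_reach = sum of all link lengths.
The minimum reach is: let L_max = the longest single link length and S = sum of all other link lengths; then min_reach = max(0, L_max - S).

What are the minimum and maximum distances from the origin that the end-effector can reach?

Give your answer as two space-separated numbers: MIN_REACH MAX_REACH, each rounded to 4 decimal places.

Link lengths: [7.2, 2.5]
max_reach = 7.2 + 2.5 = 9.7
L_max = max([7.2, 2.5]) = 7.2
S (sum of others) = 9.7 - 7.2 = 2.5
min_reach = max(0, 7.2 - 2.5) = max(0, 4.7) = 4.7

Answer: 4.7000 9.7000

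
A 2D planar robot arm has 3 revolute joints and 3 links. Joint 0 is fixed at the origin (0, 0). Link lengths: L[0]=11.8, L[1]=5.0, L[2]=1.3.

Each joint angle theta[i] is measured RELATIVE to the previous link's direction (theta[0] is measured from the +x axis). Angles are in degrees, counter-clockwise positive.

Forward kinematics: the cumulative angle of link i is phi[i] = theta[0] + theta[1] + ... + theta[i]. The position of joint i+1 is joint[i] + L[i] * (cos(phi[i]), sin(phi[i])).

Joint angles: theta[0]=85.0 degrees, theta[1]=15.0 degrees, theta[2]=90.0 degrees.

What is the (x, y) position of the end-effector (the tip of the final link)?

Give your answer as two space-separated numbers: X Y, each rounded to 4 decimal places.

Answer: -1.1201 16.4534

Derivation:
joint[0] = (0.0000, 0.0000)  (base)
link 0: phi[0] = 85 = 85 deg
  cos(85 deg) = 0.0872, sin(85 deg) = 0.9962
  joint[1] = (0.0000, 0.0000) + 11.8 * (0.0872, 0.9962) = (0.0000 + 1.0284, 0.0000 + 11.7551) = (1.0284, 11.7551)
link 1: phi[1] = 85 + 15 = 100 deg
  cos(100 deg) = -0.1736, sin(100 deg) = 0.9848
  joint[2] = (1.0284, 11.7551) + 5 * (-0.1736, 0.9848) = (1.0284 + -0.8682, 11.7551 + 4.9240) = (0.1602, 16.6791)
link 2: phi[2] = 85 + 15 + 90 = 190 deg
  cos(190 deg) = -0.9848, sin(190 deg) = -0.1736
  joint[3] = (0.1602, 16.6791) + 1.3 * (-0.9848, -0.1736) = (0.1602 + -1.2803, 16.6791 + -0.2257) = (-1.1201, 16.4534)
End effector: (-1.1201, 16.4534)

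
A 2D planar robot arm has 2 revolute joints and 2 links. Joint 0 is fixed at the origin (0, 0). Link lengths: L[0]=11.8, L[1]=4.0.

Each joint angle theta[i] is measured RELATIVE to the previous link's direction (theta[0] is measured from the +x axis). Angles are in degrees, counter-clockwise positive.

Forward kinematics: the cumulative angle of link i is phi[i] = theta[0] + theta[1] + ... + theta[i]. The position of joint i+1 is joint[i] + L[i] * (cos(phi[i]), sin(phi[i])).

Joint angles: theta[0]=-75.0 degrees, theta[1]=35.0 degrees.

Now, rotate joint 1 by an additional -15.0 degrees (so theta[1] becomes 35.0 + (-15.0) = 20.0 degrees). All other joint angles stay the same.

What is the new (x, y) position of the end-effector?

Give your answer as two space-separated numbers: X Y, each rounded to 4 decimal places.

Answer: 5.3484 -14.6745

Derivation:
joint[0] = (0.0000, 0.0000)  (base)
link 0: phi[0] = -75 = -75 deg
  cos(-75 deg) = 0.2588, sin(-75 deg) = -0.9659
  joint[1] = (0.0000, 0.0000) + 11.8 * (0.2588, -0.9659) = (0.0000 + 3.0541, 0.0000 + -11.3979) = (3.0541, -11.3979)
link 1: phi[1] = -75 + 20 = -55 deg
  cos(-55 deg) = 0.5736, sin(-55 deg) = -0.8192
  joint[2] = (3.0541, -11.3979) + 4 * (0.5736, -0.8192) = (3.0541 + 2.2943, -11.3979 + -3.2766) = (5.3484, -14.6745)
End effector: (5.3484, -14.6745)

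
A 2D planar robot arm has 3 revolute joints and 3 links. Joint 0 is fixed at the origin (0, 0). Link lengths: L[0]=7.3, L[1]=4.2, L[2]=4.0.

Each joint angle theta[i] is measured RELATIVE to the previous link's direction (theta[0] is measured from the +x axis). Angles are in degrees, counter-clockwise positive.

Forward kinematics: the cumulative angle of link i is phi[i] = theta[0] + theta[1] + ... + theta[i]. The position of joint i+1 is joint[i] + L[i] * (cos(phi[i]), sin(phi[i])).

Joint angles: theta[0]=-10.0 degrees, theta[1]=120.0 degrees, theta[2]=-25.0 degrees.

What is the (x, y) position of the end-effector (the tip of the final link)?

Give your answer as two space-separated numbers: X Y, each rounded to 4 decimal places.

Answer: 6.1012 6.6639

Derivation:
joint[0] = (0.0000, 0.0000)  (base)
link 0: phi[0] = -10 = -10 deg
  cos(-10 deg) = 0.9848, sin(-10 deg) = -0.1736
  joint[1] = (0.0000, 0.0000) + 7.3 * (0.9848, -0.1736) = (0.0000 + 7.1891, 0.0000 + -1.2676) = (7.1891, -1.2676)
link 1: phi[1] = -10 + 120 = 110 deg
  cos(110 deg) = -0.3420, sin(110 deg) = 0.9397
  joint[2] = (7.1891, -1.2676) + 4.2 * (-0.3420, 0.9397) = (7.1891 + -1.4365, -1.2676 + 3.9467) = (5.7526, 2.6791)
link 2: phi[2] = -10 + 120 + -25 = 85 deg
  cos(85 deg) = 0.0872, sin(85 deg) = 0.9962
  joint[3] = (5.7526, 2.6791) + 4 * (0.0872, 0.9962) = (5.7526 + 0.3486, 2.6791 + 3.9848) = (6.1012, 6.6639)
End effector: (6.1012, 6.6639)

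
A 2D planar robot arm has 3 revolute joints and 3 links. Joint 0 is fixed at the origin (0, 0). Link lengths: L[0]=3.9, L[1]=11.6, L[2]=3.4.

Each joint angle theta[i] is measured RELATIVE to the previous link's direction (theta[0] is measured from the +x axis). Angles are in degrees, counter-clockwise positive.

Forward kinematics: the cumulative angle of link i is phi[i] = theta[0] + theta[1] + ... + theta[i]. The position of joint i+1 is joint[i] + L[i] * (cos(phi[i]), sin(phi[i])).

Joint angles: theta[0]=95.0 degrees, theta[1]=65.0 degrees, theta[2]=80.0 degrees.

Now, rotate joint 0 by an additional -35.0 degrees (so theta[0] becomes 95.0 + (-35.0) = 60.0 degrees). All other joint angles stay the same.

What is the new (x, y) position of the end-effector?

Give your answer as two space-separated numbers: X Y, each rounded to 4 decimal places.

joint[0] = (0.0000, 0.0000)  (base)
link 0: phi[0] = 60 = 60 deg
  cos(60 deg) = 0.5000, sin(60 deg) = 0.8660
  joint[1] = (0.0000, 0.0000) + 3.9 * (0.5000, 0.8660) = (0.0000 + 1.9500, 0.0000 + 3.3775) = (1.9500, 3.3775)
link 1: phi[1] = 60 + 65 = 125 deg
  cos(125 deg) = -0.5736, sin(125 deg) = 0.8192
  joint[2] = (1.9500, 3.3775) + 11.6 * (-0.5736, 0.8192) = (1.9500 + -6.6535, 3.3775 + 9.5022) = (-4.7035, 12.8797)
link 2: phi[2] = 60 + 65 + 80 = 205 deg
  cos(205 deg) = -0.9063, sin(205 deg) = -0.4226
  joint[3] = (-4.7035, 12.8797) + 3.4 * (-0.9063, -0.4226) = (-4.7035 + -3.0814, 12.8797 + -1.4369) = (-7.7849, 11.4428)
End effector: (-7.7849, 11.4428)

Answer: -7.7849 11.4428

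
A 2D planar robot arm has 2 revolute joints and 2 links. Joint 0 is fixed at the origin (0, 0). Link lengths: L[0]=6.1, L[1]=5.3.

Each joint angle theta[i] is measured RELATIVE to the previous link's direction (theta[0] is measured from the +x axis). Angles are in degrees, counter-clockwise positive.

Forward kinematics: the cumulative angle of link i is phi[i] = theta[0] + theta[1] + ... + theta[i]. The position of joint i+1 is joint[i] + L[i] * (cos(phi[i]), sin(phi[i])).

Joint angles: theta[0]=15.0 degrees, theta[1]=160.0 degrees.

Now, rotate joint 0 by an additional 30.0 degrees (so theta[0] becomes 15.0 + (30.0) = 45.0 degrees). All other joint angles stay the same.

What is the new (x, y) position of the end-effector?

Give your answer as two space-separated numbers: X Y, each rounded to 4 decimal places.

Answer: -0.4901 2.0735

Derivation:
joint[0] = (0.0000, 0.0000)  (base)
link 0: phi[0] = 45 = 45 deg
  cos(45 deg) = 0.7071, sin(45 deg) = 0.7071
  joint[1] = (0.0000, 0.0000) + 6.1 * (0.7071, 0.7071) = (0.0000 + 4.3134, 0.0000 + 4.3134) = (4.3134, 4.3134)
link 1: phi[1] = 45 + 160 = 205 deg
  cos(205 deg) = -0.9063, sin(205 deg) = -0.4226
  joint[2] = (4.3134, 4.3134) + 5.3 * (-0.9063, -0.4226) = (4.3134 + -4.8034, 4.3134 + -2.2399) = (-0.4901, 2.0735)
End effector: (-0.4901, 2.0735)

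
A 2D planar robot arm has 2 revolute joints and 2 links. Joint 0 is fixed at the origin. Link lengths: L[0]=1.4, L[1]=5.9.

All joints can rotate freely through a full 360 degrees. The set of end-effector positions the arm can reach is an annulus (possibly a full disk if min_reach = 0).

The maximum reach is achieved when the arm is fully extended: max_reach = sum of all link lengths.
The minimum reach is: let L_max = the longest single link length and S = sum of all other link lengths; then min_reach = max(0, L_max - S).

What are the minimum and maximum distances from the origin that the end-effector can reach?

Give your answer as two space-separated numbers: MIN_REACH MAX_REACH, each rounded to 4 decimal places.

Link lengths: [1.4, 5.9]
max_reach = 1.4 + 5.9 = 7.3
L_max = max([1.4, 5.9]) = 5.9
S (sum of others) = 7.3 - 5.9 = 1.4
min_reach = max(0, 5.9 - 1.4) = max(0, 4.5) = 4.5

Answer: 4.5000 7.3000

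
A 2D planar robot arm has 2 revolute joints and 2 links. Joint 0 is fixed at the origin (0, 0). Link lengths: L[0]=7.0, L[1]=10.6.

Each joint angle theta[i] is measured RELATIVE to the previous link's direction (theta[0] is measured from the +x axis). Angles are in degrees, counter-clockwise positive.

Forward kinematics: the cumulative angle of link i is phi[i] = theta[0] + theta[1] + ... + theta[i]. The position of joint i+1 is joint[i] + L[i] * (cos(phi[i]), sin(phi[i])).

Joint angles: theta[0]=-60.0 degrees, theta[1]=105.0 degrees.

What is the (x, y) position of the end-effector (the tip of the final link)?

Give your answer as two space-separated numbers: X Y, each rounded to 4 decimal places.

joint[0] = (0.0000, 0.0000)  (base)
link 0: phi[0] = -60 = -60 deg
  cos(-60 deg) = 0.5000, sin(-60 deg) = -0.8660
  joint[1] = (0.0000, 0.0000) + 7 * (0.5000, -0.8660) = (0.0000 + 3.5000, 0.0000 + -6.0622) = (3.5000, -6.0622)
link 1: phi[1] = -60 + 105 = 45 deg
  cos(45 deg) = 0.7071, sin(45 deg) = 0.7071
  joint[2] = (3.5000, -6.0622) + 10.6 * (0.7071, 0.7071) = (3.5000 + 7.4953, -6.0622 + 7.4953) = (10.9953, 1.4332)
End effector: (10.9953, 1.4332)

Answer: 10.9953 1.4332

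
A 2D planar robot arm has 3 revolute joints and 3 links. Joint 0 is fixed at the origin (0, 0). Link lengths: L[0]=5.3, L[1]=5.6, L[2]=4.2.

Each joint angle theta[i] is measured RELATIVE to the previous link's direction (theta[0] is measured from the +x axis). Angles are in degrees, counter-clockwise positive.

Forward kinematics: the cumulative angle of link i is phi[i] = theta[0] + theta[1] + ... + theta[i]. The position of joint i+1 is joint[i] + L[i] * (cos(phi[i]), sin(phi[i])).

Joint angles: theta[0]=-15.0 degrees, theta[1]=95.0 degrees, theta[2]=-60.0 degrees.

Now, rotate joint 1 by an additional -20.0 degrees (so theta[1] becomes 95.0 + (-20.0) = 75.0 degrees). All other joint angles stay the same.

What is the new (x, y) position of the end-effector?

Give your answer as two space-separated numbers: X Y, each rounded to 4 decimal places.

joint[0] = (0.0000, 0.0000)  (base)
link 0: phi[0] = -15 = -15 deg
  cos(-15 deg) = 0.9659, sin(-15 deg) = -0.2588
  joint[1] = (0.0000, 0.0000) + 5.3 * (0.9659, -0.2588) = (0.0000 + 5.1194, 0.0000 + -1.3717) = (5.1194, -1.3717)
link 1: phi[1] = -15 + 75 = 60 deg
  cos(60 deg) = 0.5000, sin(60 deg) = 0.8660
  joint[2] = (5.1194, -1.3717) + 5.6 * (0.5000, 0.8660) = (5.1194 + 2.8000, -1.3717 + 4.8497) = (7.9194, 3.4780)
link 2: phi[2] = -15 + 75 + -60 = 0 deg
  cos(0 deg) = 1.0000, sin(0 deg) = 0.0000
  joint[3] = (7.9194, 3.4780) + 4.2 * (1.0000, 0.0000) = (7.9194 + 4.2000, 3.4780 + 0.0000) = (12.1194, 3.4780)
End effector: (12.1194, 3.4780)

Answer: 12.1194 3.4780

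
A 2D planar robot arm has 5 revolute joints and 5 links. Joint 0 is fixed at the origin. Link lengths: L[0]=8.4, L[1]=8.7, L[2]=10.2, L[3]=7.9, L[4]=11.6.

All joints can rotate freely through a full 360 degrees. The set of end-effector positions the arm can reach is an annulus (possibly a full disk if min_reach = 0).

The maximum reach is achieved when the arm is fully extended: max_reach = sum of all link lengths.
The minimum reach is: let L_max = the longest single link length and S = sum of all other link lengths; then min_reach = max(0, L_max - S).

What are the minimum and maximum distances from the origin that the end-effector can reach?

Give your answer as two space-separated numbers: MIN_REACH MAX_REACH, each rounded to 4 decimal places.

Link lengths: [8.4, 8.7, 10.2, 7.9, 11.6]
max_reach = 8.4 + 8.7 + 10.2 + 7.9 + 11.6 = 46.8
L_max = max([8.4, 8.7, 10.2, 7.9, 11.6]) = 11.6
S (sum of others) = 46.8 - 11.6 = 35.2
min_reach = max(0, 11.6 - 35.2) = max(0, -23.6) = 0

Answer: 0.0000 46.8000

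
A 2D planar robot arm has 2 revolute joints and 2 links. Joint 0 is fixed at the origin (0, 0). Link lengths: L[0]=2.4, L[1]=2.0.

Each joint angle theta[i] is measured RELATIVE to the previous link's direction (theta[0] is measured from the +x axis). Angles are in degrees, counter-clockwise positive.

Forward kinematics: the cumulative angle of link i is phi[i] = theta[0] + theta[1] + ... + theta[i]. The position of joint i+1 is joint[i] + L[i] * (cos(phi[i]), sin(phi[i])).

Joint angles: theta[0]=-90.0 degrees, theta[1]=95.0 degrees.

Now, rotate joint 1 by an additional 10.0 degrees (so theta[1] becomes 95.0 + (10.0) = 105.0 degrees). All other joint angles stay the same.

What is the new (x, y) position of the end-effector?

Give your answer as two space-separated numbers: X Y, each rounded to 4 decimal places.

Answer: 1.9319 -1.8824

Derivation:
joint[0] = (0.0000, 0.0000)  (base)
link 0: phi[0] = -90 = -90 deg
  cos(-90 deg) = 0.0000, sin(-90 deg) = -1.0000
  joint[1] = (0.0000, 0.0000) + 2.4 * (0.0000, -1.0000) = (0.0000 + 0.0000, 0.0000 + -2.4000) = (0.0000, -2.4000)
link 1: phi[1] = -90 + 105 = 15 deg
  cos(15 deg) = 0.9659, sin(15 deg) = 0.2588
  joint[2] = (0.0000, -2.4000) + 2 * (0.9659, 0.2588) = (0.0000 + 1.9319, -2.4000 + 0.5176) = (1.9319, -1.8824)
End effector: (1.9319, -1.8824)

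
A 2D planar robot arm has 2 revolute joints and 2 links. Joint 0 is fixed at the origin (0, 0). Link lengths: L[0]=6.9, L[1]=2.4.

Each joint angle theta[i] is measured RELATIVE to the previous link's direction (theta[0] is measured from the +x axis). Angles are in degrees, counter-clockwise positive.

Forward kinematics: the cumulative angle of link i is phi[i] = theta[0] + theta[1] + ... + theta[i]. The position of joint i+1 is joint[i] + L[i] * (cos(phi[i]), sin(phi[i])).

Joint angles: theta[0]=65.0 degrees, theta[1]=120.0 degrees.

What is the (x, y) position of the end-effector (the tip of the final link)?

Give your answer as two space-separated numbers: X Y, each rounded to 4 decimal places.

joint[0] = (0.0000, 0.0000)  (base)
link 0: phi[0] = 65 = 65 deg
  cos(65 deg) = 0.4226, sin(65 deg) = 0.9063
  joint[1] = (0.0000, 0.0000) + 6.9 * (0.4226, 0.9063) = (0.0000 + 2.9161, 0.0000 + 6.2535) = (2.9161, 6.2535)
link 1: phi[1] = 65 + 120 = 185 deg
  cos(185 deg) = -0.9962, sin(185 deg) = -0.0872
  joint[2] = (2.9161, 6.2535) + 2.4 * (-0.9962, -0.0872) = (2.9161 + -2.3909, 6.2535 + -0.2092) = (0.5252, 6.0443)
End effector: (0.5252, 6.0443)

Answer: 0.5252 6.0443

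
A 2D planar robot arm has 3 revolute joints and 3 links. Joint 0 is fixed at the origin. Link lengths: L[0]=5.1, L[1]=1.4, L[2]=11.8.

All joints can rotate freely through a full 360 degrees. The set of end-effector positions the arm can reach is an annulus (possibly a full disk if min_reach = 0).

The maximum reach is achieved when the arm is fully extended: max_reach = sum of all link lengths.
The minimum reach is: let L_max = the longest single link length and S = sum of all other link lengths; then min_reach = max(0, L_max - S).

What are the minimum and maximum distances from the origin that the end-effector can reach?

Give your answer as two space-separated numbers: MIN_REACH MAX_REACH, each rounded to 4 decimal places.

Answer: 5.3000 18.3000

Derivation:
Link lengths: [5.1, 1.4, 11.8]
max_reach = 5.1 + 1.4 + 11.8 = 18.3
L_max = max([5.1, 1.4, 11.8]) = 11.8
S (sum of others) = 18.3 - 11.8 = 6.5
min_reach = max(0, 11.8 - 6.5) = max(0, 5.3) = 5.3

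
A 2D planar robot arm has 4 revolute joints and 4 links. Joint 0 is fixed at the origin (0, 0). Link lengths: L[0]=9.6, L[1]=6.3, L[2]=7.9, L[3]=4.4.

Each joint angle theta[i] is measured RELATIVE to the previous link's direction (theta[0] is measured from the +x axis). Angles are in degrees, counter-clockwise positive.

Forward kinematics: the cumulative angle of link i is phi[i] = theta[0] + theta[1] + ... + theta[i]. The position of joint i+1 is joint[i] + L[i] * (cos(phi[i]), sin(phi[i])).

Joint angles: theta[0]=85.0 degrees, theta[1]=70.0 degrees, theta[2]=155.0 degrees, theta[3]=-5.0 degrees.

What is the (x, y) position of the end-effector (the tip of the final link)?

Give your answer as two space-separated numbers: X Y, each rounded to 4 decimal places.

joint[0] = (0.0000, 0.0000)  (base)
link 0: phi[0] = 85 = 85 deg
  cos(85 deg) = 0.0872, sin(85 deg) = 0.9962
  joint[1] = (0.0000, 0.0000) + 9.6 * (0.0872, 0.9962) = (0.0000 + 0.8367, 0.0000 + 9.5635) = (0.8367, 9.5635)
link 1: phi[1] = 85 + 70 = 155 deg
  cos(155 deg) = -0.9063, sin(155 deg) = 0.4226
  joint[2] = (0.8367, 9.5635) + 6.3 * (-0.9063, 0.4226) = (0.8367 + -5.7097, 9.5635 + 2.6625) = (-4.8730, 12.2260)
link 2: phi[2] = 85 + 70 + 155 = 310 deg
  cos(310 deg) = 0.6428, sin(310 deg) = -0.7660
  joint[3] = (-4.8730, 12.2260) + 7.9 * (0.6428, -0.7660) = (-4.8730 + 5.0780, 12.2260 + -6.0518) = (0.2050, 6.1742)
link 3: phi[3] = 85 + 70 + 155 + -5 = 305 deg
  cos(305 deg) = 0.5736, sin(305 deg) = -0.8192
  joint[4] = (0.2050, 6.1742) + 4.4 * (0.5736, -0.8192) = (0.2050 + 2.5237, 6.1742 + -3.6043) = (2.7287, 2.5699)
End effector: (2.7287, 2.5699)

Answer: 2.7287 2.5699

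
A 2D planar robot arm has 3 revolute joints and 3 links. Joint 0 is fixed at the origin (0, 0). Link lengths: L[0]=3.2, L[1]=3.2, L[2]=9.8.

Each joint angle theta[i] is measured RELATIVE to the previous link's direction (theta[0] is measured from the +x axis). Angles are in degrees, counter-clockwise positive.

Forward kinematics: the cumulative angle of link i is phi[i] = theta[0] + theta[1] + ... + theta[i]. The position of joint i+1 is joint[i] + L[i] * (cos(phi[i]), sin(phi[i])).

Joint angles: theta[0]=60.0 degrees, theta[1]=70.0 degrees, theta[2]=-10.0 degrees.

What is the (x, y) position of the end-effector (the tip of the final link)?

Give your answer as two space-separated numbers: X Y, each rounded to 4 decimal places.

Answer: -5.3569 13.7097

Derivation:
joint[0] = (0.0000, 0.0000)  (base)
link 0: phi[0] = 60 = 60 deg
  cos(60 deg) = 0.5000, sin(60 deg) = 0.8660
  joint[1] = (0.0000, 0.0000) + 3.2 * (0.5000, 0.8660) = (0.0000 + 1.6000, 0.0000 + 2.7713) = (1.6000, 2.7713)
link 1: phi[1] = 60 + 70 = 130 deg
  cos(130 deg) = -0.6428, sin(130 deg) = 0.7660
  joint[2] = (1.6000, 2.7713) + 3.2 * (-0.6428, 0.7660) = (1.6000 + -2.0569, 2.7713 + 2.4513) = (-0.4569, 5.2226)
link 2: phi[2] = 60 + 70 + -10 = 120 deg
  cos(120 deg) = -0.5000, sin(120 deg) = 0.8660
  joint[3] = (-0.4569, 5.2226) + 9.8 * (-0.5000, 0.8660) = (-0.4569 + -4.9000, 5.2226 + 8.4870) = (-5.3569, 13.7097)
End effector: (-5.3569, 13.7097)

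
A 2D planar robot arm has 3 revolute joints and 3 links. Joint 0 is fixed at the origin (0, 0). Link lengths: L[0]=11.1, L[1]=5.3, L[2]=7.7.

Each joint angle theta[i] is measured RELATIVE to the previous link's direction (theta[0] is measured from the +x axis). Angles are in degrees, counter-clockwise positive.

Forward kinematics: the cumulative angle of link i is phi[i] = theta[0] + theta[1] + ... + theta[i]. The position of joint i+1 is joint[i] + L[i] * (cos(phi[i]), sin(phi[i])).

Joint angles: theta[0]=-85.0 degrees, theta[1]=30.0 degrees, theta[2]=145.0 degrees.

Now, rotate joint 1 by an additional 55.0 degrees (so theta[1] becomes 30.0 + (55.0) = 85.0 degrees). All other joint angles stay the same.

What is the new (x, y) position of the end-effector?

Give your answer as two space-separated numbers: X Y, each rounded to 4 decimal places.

Answer: -0.0400 -6.6412

Derivation:
joint[0] = (0.0000, 0.0000)  (base)
link 0: phi[0] = -85 = -85 deg
  cos(-85 deg) = 0.0872, sin(-85 deg) = -0.9962
  joint[1] = (0.0000, 0.0000) + 11.1 * (0.0872, -0.9962) = (0.0000 + 0.9674, 0.0000 + -11.0578) = (0.9674, -11.0578)
link 1: phi[1] = -85 + 85 = 0 deg
  cos(0 deg) = 1.0000, sin(0 deg) = 0.0000
  joint[2] = (0.9674, -11.0578) + 5.3 * (1.0000, 0.0000) = (0.9674 + 5.3000, -11.0578 + 0.0000) = (6.2674, -11.0578)
link 2: phi[2] = -85 + 85 + 145 = 145 deg
  cos(145 deg) = -0.8192, sin(145 deg) = 0.5736
  joint[3] = (6.2674, -11.0578) + 7.7 * (-0.8192, 0.5736) = (6.2674 + -6.3075, -11.0578 + 4.4165) = (-0.0400, -6.6412)
End effector: (-0.0400, -6.6412)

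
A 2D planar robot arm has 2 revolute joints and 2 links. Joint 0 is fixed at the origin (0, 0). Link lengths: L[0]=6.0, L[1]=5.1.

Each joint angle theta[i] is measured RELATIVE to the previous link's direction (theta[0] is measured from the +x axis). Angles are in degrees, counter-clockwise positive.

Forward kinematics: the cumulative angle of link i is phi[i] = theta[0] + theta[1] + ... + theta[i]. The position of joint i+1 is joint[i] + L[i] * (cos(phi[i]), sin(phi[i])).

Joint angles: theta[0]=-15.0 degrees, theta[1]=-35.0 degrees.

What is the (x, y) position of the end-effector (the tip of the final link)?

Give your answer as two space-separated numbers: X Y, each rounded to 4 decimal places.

joint[0] = (0.0000, 0.0000)  (base)
link 0: phi[0] = -15 = -15 deg
  cos(-15 deg) = 0.9659, sin(-15 deg) = -0.2588
  joint[1] = (0.0000, 0.0000) + 6 * (0.9659, -0.2588) = (0.0000 + 5.7956, 0.0000 + -1.5529) = (5.7956, -1.5529)
link 1: phi[1] = -15 + -35 = -50 deg
  cos(-50 deg) = 0.6428, sin(-50 deg) = -0.7660
  joint[2] = (5.7956, -1.5529) + 5.1 * (0.6428, -0.7660) = (5.7956 + 3.2782, -1.5529 + -3.9068) = (9.0738, -5.4597)
End effector: (9.0738, -5.4597)

Answer: 9.0738 -5.4597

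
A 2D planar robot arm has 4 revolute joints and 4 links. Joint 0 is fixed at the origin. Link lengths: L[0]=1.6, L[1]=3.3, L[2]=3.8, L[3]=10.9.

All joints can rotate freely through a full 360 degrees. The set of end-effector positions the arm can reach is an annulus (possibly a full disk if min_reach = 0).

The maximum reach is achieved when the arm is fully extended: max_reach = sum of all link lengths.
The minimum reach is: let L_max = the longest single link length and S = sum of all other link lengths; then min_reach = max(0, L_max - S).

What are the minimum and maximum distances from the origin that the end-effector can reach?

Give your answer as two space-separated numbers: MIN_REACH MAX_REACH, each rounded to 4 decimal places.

Link lengths: [1.6, 3.3, 3.8, 10.9]
max_reach = 1.6 + 3.3 + 3.8 + 10.9 = 19.6
L_max = max([1.6, 3.3, 3.8, 10.9]) = 10.9
S (sum of others) = 19.6 - 10.9 = 8.7
min_reach = max(0, 10.9 - 8.7) = max(0, 2.2) = 2.2

Answer: 2.2000 19.6000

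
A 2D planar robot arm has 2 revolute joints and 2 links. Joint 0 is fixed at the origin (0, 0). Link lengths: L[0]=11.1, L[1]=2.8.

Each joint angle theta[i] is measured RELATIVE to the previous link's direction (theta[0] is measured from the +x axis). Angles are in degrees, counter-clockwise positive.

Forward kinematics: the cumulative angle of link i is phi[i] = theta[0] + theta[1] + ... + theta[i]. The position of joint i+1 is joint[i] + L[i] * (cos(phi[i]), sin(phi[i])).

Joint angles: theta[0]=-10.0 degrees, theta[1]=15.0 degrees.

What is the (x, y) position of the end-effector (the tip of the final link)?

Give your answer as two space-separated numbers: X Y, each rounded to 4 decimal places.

joint[0] = (0.0000, 0.0000)  (base)
link 0: phi[0] = -10 = -10 deg
  cos(-10 deg) = 0.9848, sin(-10 deg) = -0.1736
  joint[1] = (0.0000, 0.0000) + 11.1 * (0.9848, -0.1736) = (0.0000 + 10.9314, 0.0000 + -1.9275) = (10.9314, -1.9275)
link 1: phi[1] = -10 + 15 = 5 deg
  cos(5 deg) = 0.9962, sin(5 deg) = 0.0872
  joint[2] = (10.9314, -1.9275) + 2.8 * (0.9962, 0.0872) = (10.9314 + 2.7893, -1.9275 + 0.2440) = (13.7207, -1.6835)
End effector: (13.7207, -1.6835)

Answer: 13.7207 -1.6835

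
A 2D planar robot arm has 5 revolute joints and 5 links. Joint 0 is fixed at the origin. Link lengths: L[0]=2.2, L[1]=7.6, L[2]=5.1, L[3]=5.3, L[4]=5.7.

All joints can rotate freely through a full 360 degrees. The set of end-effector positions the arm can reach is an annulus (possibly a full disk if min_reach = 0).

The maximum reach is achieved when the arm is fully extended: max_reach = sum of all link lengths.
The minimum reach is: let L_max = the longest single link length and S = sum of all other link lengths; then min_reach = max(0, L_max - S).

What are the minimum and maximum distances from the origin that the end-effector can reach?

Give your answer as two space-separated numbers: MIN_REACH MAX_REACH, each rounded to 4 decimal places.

Answer: 0.0000 25.9000

Derivation:
Link lengths: [2.2, 7.6, 5.1, 5.3, 5.7]
max_reach = 2.2 + 7.6 + 5.1 + 5.3 + 5.7 = 25.9
L_max = max([2.2, 7.6, 5.1, 5.3, 5.7]) = 7.6
S (sum of others) = 25.9 - 7.6 = 18.3
min_reach = max(0, 7.6 - 18.3) = max(0, -10.7) = 0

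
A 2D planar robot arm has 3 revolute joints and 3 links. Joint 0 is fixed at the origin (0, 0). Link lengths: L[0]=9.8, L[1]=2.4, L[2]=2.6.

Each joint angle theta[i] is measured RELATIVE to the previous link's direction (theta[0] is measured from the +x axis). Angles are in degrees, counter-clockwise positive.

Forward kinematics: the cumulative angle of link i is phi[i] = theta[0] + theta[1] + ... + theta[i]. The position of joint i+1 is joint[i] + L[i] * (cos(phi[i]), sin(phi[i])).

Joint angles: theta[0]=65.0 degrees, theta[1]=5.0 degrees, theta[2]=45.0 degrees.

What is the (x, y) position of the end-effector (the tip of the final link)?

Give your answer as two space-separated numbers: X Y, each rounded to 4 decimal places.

Answer: 3.8637 13.4935

Derivation:
joint[0] = (0.0000, 0.0000)  (base)
link 0: phi[0] = 65 = 65 deg
  cos(65 deg) = 0.4226, sin(65 deg) = 0.9063
  joint[1] = (0.0000, 0.0000) + 9.8 * (0.4226, 0.9063) = (0.0000 + 4.1417, 0.0000 + 8.8818) = (4.1417, 8.8818)
link 1: phi[1] = 65 + 5 = 70 deg
  cos(70 deg) = 0.3420, sin(70 deg) = 0.9397
  joint[2] = (4.1417, 8.8818) + 2.4 * (0.3420, 0.9397) = (4.1417 + 0.8208, 8.8818 + 2.2553) = (4.9625, 11.1371)
link 2: phi[2] = 65 + 5 + 45 = 115 deg
  cos(115 deg) = -0.4226, sin(115 deg) = 0.9063
  joint[3] = (4.9625, 11.1371) + 2.6 * (-0.4226, 0.9063) = (4.9625 + -1.0988, 11.1371 + 2.3564) = (3.8637, 13.4935)
End effector: (3.8637, 13.4935)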